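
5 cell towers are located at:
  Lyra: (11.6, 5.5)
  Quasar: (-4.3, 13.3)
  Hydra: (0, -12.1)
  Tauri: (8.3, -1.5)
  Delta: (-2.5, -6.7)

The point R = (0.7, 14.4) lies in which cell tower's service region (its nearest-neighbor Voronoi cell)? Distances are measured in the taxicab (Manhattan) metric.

d(R, Lyra) = |0.7−11.6| + |14.4−5.5| = 10.9 + 8.9 = 19.8
d(R, Quasar) = |0.7−(-4.3)| + |14.4−13.3| = 5 + 1.1 = 6.1
d(R, Hydra) = |0.7−0| + |14.4−(-12.1)| = 0.7 + 26.5 = 27.2
d(R, Tauri) = |0.7−8.3| + |14.4−(-1.5)| = 7.6 + 15.9 = 23.5
d(R, Delta) = |0.7−(-2.5)| + |14.4−(-6.7)| = 3.2 + 21.1 = 24.3
Quasar is nearest.

Quasar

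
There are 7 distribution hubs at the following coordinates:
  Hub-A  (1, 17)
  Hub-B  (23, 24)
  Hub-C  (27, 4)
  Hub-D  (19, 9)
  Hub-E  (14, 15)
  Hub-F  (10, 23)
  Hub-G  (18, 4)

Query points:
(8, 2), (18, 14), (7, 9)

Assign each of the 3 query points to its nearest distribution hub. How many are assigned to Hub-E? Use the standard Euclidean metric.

(8, 2) — d² to each: Hub-A:274, Hub-B:709, Hub-C:365, Hub-D:170, Hub-E:205, Hub-F:445, Hub-G:104 → nearest is Hub-G
(18, 14) — d² to each: Hub-A:298, Hub-B:125, Hub-C:181, Hub-D:26, Hub-E:17, Hub-F:145, Hub-G:100 → nearest is Hub-E
(7, 9) — d² to each: Hub-A:100, Hub-B:481, Hub-C:425, Hub-D:144, Hub-E:85, Hub-F:205, Hub-G:146 → nearest is Hub-E
2 of the 3 points have Hub-E as nearest.

2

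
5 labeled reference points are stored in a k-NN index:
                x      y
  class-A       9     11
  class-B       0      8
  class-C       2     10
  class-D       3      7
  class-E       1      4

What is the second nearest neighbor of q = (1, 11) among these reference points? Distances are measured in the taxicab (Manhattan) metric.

d(q, class-A) = |1−9| + |11−11| = 8 + 0 = 8
d(q, class-B) = |1−0| + |11−8| = 1 + 3 = 4
d(q, class-C) = |1−2| + |11−10| = 1 + 1 = 2
d(q, class-D) = |1−3| + |11−7| = 2 + 4 = 6
d(q, class-E) = |1−1| + |11−4| = 0 + 7 = 7
Sorted ascending: class-C, class-B, class-D, … — the second-nearest is class-B.

class-B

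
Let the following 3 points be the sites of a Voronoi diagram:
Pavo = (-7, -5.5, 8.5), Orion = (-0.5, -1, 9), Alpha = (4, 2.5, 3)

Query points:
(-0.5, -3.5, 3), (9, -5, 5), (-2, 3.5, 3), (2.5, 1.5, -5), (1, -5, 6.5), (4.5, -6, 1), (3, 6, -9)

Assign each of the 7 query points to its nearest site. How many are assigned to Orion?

2

(-0.5, -3.5, 3) — d² to each: Pavo:76.5, Orion:42.25, Alpha:56.25 → nearest is Orion
(9, -5, 5) — d² to each: Pavo:268.5, Orion:122.25, Alpha:85.25 → nearest is Alpha
(-2, 3.5, 3) — d² to each: Pavo:136.25, Orion:58.5, Alpha:37 → nearest is Alpha
(2.5, 1.5, -5) — d² to each: Pavo:321.5, Orion:211.25, Alpha:67.25 → nearest is Alpha
(1, -5, 6.5) — d² to each: Pavo:68.25, Orion:24.5, Alpha:77.5 → nearest is Orion
(4.5, -6, 1) — d² to each: Pavo:188.75, Orion:114, Alpha:76.5 → nearest is Alpha
(3, 6, -9) — d² to each: Pavo:538.5, Orion:385.25, Alpha:157.25 → nearest is Alpha
2 of the 7 points have Orion as nearest.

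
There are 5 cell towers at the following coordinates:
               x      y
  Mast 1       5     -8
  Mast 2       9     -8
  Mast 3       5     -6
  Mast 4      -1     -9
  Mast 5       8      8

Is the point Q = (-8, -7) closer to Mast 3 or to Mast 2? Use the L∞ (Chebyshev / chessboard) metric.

Mast 3

d(Q, Mast 3) = max(13, 1) = 13
d(Q, Mast 2) = max(17, 1) = 17
13 < 17, so Mast 3 is closer.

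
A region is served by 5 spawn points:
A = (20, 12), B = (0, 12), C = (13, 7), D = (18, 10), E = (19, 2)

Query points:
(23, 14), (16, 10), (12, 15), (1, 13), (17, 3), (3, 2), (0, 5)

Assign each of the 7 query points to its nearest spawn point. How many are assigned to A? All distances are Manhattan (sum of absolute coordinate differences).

1

(23, 14) — d to each: A:5, B:25, C:17, D:9, E:16 → nearest is A
(16, 10) — d to each: A:6, B:18, C:6, D:2, E:11 → nearest is D
(12, 15) — d to each: A:11, B:15, C:9, D:11, E:20 → nearest is C
(1, 13) — d to each: A:20, B:2, C:18, D:20, E:29 → nearest is B
(17, 3) — d to each: A:12, B:26, C:8, D:8, E:3 → nearest is E
(3, 2) — d to each: A:27, B:13, C:15, D:23, E:16 → nearest is B
(0, 5) — d to each: A:27, B:7, C:15, D:23, E:22 → nearest is B
1 of the 7 points has A as nearest.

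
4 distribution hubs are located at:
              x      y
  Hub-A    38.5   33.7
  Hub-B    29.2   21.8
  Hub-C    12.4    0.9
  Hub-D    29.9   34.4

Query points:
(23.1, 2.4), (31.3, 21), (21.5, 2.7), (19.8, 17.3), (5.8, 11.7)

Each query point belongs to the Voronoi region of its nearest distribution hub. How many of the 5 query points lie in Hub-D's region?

0

(23.1, 2.4) — d² to each: Hub-A:1216.85, Hub-B:413.57, Hub-C:116.74, Hub-D:1070.24 → nearest is Hub-C
(31.3, 21) — d² to each: Hub-A:213.13, Hub-B:5.05, Hub-C:761.22, Hub-D:181.52 → nearest is Hub-B
(21.5, 2.7) — d² to each: Hub-A:1250, Hub-B:424.1, Hub-C:86.05, Hub-D:1075.45 → nearest is Hub-C
(19.8, 17.3) — d² to each: Hub-A:618.65, Hub-B:108.61, Hub-C:323.72, Hub-D:394.42 → nearest is Hub-B
(5.8, 11.7) — d² to each: Hub-A:1553.29, Hub-B:649.57, Hub-C:160.2, Hub-D:1096.1 → nearest is Hub-C
0 of the 5 points have Hub-D as nearest.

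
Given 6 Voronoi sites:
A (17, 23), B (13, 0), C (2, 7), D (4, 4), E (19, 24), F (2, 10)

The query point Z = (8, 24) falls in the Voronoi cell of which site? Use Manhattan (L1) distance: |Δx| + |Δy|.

A

d(Z,A) = |8−17| + |24−23| = 9 + 1 = 10
d(Z,B) = |8−13| + |24−0| = 5 + 24 = 29
d(Z,C) = |8−2| + |24−7| = 6 + 17 = 23
d(Z,D) = |8−4| + |24−4| = 4 + 20 = 24
d(Z,E) = |8−19| + |24−24| = 11 + 0 = 11
d(Z,F) = |8−2| + |24−10| = 6 + 14 = 20
Minimum is at A.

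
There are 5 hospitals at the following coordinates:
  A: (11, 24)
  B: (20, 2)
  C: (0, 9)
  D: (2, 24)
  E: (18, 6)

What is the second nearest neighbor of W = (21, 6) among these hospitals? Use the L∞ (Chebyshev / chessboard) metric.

d(W,A) = max(10, 18) = 18
d(W,B) = max(1, 4) = 4
d(W,C) = max(21, 3) = 21
d(W,D) = max(19, 18) = 19
d(W,E) = max(3, 0) = 3
Sorted ascending: E, B, A, … — the second-nearest is B.

B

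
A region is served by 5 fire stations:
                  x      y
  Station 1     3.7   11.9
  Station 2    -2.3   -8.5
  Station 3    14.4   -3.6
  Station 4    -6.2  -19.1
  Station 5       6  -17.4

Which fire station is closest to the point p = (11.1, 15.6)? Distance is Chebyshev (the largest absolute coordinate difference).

d(p, Station 1) = max(7.4, 3.7) = 7.4
d(p, Station 2) = max(13.4, 24.1) = 24.1
d(p, Station 3) = max(3.3, 19.2) = 19.2
d(p, Station 4) = max(17.3, 34.7) = 34.7
d(p, Station 5) = max(5.1, 33) = 33
The smallest is to Station 1, so p lies in the Voronoi region of Station 1.

Station 1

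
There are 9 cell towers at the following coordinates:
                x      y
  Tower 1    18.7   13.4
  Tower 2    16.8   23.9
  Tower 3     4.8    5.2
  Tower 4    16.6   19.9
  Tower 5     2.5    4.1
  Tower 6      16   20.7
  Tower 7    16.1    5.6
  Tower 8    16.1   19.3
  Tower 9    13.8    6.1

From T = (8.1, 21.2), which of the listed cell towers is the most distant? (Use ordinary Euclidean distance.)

Tower 5

Compare squared distances (the ordering matches that of the actual distances):
d²(T, Tower 1) = (8.1−18.7)² + (21.2−13.4)² = 112.36 + 60.84 = 173.2
d²(T, Tower 2) = (8.1−16.8)² + (21.2−23.9)² = 75.69 + 7.29 = 82.98
d²(T, Tower 3) = (8.1−4.8)² + (21.2−5.2)² = 10.89 + 256 = 266.89
d²(T, Tower 4) = (8.1−16.6)² + (21.2−19.9)² = 72.25 + 1.69 = 73.94
d²(T, Tower 5) = (8.1−2.5)² + (21.2−4.1)² = 31.36 + 292.41 = 323.77
d²(T, Tower 6) = (8.1−16)² + (21.2−20.7)² = 62.41 + 0.25 = 62.66
d²(T, Tower 7) = (8.1−16.1)² + (21.2−5.6)² = 64 + 243.36 = 307.36
d²(T, Tower 8) = (8.1−16.1)² + (21.2−19.3)² = 64 + 3.61 = 67.61
d²(T, Tower 9) = (8.1−13.8)² + (21.2−6.1)² = 32.49 + 228.01 = 260.5
The largest is to Tower 5.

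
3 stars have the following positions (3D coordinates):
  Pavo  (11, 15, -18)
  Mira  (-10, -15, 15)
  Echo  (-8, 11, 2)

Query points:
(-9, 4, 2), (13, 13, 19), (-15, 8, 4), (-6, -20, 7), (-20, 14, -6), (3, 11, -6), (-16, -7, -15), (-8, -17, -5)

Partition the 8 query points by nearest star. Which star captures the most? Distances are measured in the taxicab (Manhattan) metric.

Echo

(-9, 4, 2) — d to each: Pavo:51, Mira:33, Echo:8 → nearest is Echo
(13, 13, 19) — d to each: Pavo:41, Mira:55, Echo:40 → nearest is Echo
(-15, 8, 4) — d to each: Pavo:55, Mira:39, Echo:12 → nearest is Echo
(-6, -20, 7) — d to each: Pavo:77, Mira:17, Echo:38 → nearest is Mira
(-20, 14, -6) — d to each: Pavo:44, Mira:60, Echo:23 → nearest is Echo
(3, 11, -6) — d to each: Pavo:24, Mira:60, Echo:19 → nearest is Echo
(-16, -7, -15) — d to each: Pavo:52, Mira:44, Echo:43 → nearest is Echo
(-8, -17, -5) — d to each: Pavo:64, Mira:24, Echo:35 → nearest is Mira
Tally — Mira:2, Echo:6. Echo captures the most (6).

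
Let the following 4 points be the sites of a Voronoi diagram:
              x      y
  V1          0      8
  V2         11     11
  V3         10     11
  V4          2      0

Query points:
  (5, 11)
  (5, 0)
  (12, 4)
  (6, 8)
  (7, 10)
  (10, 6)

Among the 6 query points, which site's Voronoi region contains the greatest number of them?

(5, 11) — d² to each: V1:34, V2:36, V3:25, V4:130 → nearest is V3
(5, 0) — d² to each: V1:89, V2:157, V3:146, V4:9 → nearest is V4
(12, 4) — d² to each: V1:160, V2:50, V3:53, V4:116 → nearest is V2
(6, 8) — d² to each: V1:36, V2:34, V3:25, V4:80 → nearest is V3
(7, 10) — d² to each: V1:53, V2:17, V3:10, V4:125 → nearest is V3
(10, 6) — d² to each: V1:104, V2:26, V3:25, V4:100 → nearest is V3
Tally — V2:1, V3:4, V4:1. V3 captures the most (4).

V3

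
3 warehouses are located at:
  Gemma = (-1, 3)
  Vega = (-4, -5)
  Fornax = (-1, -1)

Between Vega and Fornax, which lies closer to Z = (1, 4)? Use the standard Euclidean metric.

Compare squared distances:
d²(Z, Vega) = (1−(-4))² + (4−(-5))² = 25 + 81 = 106
d²(Z, Fornax) = (1−(-1))² + (4−(-1))² = 4 + 25 = 29
106 > 29, so Fornax is closer.

Fornax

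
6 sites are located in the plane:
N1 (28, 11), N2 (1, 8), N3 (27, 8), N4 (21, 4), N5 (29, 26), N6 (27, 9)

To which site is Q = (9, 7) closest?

N2

Compare squared distances (the ordering matches that of the actual distances):
|QN1|² = (9−28)² + (7−11)² = 361 + 16 = 377
|QN2|² = (9−1)² + (7−8)² = 64 + 1 = 65
|QN3|² = (9−27)² + (7−8)² = 324 + 1 = 325
|QN4|² = (9−21)² + (7−4)² = 144 + 9 = 153
|QN5|² = (9−29)² + (7−26)² = 400 + 361 = 761
|QN6|² = (9−27)² + (7−9)² = 324 + 4 = 328
The smallest is to N2, so Q lies in the Voronoi region of N2.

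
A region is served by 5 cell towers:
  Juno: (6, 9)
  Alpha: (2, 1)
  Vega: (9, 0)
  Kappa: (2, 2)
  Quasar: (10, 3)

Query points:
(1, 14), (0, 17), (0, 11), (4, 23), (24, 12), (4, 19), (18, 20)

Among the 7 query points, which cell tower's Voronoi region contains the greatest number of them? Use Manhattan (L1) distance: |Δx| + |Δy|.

Juno

(1, 14) — d to each: Juno:10, Alpha:14, Vega:22, Kappa:13, Quasar:20 → nearest is Juno
(0, 17) — d to each: Juno:14, Alpha:18, Vega:26, Kappa:17, Quasar:24 → nearest is Juno
(0, 11) — d to each: Juno:8, Alpha:12, Vega:20, Kappa:11, Quasar:18 → nearest is Juno
(4, 23) — d to each: Juno:16, Alpha:24, Vega:28, Kappa:23, Quasar:26 → nearest is Juno
(24, 12) — d to each: Juno:21, Alpha:33, Vega:27, Kappa:32, Quasar:23 → nearest is Juno
(4, 19) — d to each: Juno:12, Alpha:20, Vega:24, Kappa:19, Quasar:22 → nearest is Juno
(18, 20) — d to each: Juno:23, Alpha:35, Vega:29, Kappa:34, Quasar:25 → nearest is Juno
Tally — Juno:7. Juno captures the most (7).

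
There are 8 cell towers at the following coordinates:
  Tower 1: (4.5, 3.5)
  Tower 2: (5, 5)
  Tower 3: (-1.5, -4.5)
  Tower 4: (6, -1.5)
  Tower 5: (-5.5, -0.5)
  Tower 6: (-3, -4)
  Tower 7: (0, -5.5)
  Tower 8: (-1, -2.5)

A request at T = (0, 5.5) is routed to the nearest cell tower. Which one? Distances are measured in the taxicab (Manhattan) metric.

d(T, Tower 1) = 4.5 + 2 = 6.5
d(T, Tower 2) = 5 + 0.5 = 5.5
d(T, Tower 3) = 1.5 + 10 = 11.5
d(T, Tower 4) = 6 + 7 = 13
d(T, Tower 5) = 5.5 + 6 = 11.5
d(T, Tower 6) = 3 + 9.5 = 12.5
d(T, Tower 7) = 0 + 11 = 11
d(T, Tower 8) = 1 + 8 = 9
Tower 2 is nearest.

Tower 2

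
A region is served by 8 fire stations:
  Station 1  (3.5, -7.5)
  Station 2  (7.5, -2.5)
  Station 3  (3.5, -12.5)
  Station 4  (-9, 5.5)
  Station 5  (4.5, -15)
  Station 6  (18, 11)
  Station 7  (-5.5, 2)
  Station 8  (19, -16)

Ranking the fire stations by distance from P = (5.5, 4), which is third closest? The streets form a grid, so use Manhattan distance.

d(P, Station 1) = 2 + 11.5 = 13.5
d(P, Station 2) = 2 + 6.5 = 8.5
d(P, Station 3) = 2 + 16.5 = 18.5
d(P, Station 4) = 14.5 + 1.5 = 16
d(P, Station 5) = 1 + 19 = 20
d(P, Station 6) = 12.5 + 7 = 19.5
d(P, Station 7) = 11 + 2 = 13
d(P, Station 8) = 13.5 + 20 = 33.5
Sorted ascending: Station 2, Station 7, Station 1, Station 4, … — the third-nearest is Station 1.

Station 1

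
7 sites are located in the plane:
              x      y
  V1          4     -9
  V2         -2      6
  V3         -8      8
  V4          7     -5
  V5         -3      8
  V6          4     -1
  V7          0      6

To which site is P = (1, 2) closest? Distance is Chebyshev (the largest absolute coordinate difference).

d(P,V1) = max(3, 11) = 11
d(P,V2) = max(3, 4) = 4
d(P,V3) = max(9, 6) = 9
d(P,V4) = max(6, 7) = 7
d(P,V5) = max(4, 6) = 6
d(P,V6) = max(3, 3) = 3
d(P,V7) = max(1, 4) = 4
V6 is nearest.

V6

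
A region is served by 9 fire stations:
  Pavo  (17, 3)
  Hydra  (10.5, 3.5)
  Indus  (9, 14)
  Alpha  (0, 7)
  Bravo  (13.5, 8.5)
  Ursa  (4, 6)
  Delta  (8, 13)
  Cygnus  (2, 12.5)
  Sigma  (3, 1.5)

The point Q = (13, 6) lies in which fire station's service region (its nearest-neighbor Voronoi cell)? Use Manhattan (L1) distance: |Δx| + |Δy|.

Bravo

d(Q, Pavo) = |13−17| + |6−3| = 4 + 3 = 7
d(Q, Hydra) = |13−10.5| + |6−3.5| = 2.5 + 2.5 = 5
d(Q, Indus) = |13−9| + |6−14| = 4 + 8 = 12
d(Q, Alpha) = |13−0| + |6−7| = 13 + 1 = 14
d(Q, Bravo) = |13−13.5| + |6−8.5| = 0.5 + 2.5 = 3
d(Q, Ursa) = |13−4| + |6−6| = 9 + 0 = 9
d(Q, Delta) = |13−8| + |6−13| = 5 + 7 = 12
d(Q, Cygnus) = |13−2| + |6−12.5| = 11 + 6.5 = 17.5
d(Q, Sigma) = |13−3| + |6−1.5| = 10 + 4.5 = 14.5
Bravo is nearest.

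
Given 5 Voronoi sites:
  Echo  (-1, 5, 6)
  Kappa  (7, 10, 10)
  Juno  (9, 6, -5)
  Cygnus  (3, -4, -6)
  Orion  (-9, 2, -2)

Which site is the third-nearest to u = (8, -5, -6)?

Echo

Compare squared distances (the ordering matches that of the actual distances):
d²(u, Echo) = (8−(-1))² + (-5−5)² + (-6−6)² = 81 + 100 + 144 = 325
d²(u, Kappa) = (8−7)² + (-5−10)² + (-6−10)² = 1 + 225 + 256 = 482
d²(u, Juno) = (8−9)² + (-5−6)² + (-6−(-5))² = 1 + 121 + 1 = 123
d²(u, Cygnus) = (8−3)² + (-5−(-4))² + (-6−(-6))² = 25 + 1 + 0 = 26
d²(u, Orion) = (8−(-9))² + (-5−2)² + (-6−(-2))² = 289 + 49 + 16 = 354
Sorted ascending: Cygnus, Juno, Echo, Orion, … — the third-nearest is Echo.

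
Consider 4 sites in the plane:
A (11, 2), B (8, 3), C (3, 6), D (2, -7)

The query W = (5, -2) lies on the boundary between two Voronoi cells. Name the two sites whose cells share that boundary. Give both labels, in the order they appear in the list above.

B and D

Squared distances from W to each site:
|WA|² = (5−11)² + (-2−2)² = 36 + 16 = 52
|WB|² = (5−8)² + (-2−3)² = 9 + 25 = 34
|WC|² = (5−3)² + (-2−6)² = 4 + 64 = 68
|WD|² = (5−2)² + (-2−(-7))² = 9 + 25 = 34
W is equidistant from B and D (both at squared distance 34), and every other site is strictly farther — so W lies on the B–D Voronoi edge.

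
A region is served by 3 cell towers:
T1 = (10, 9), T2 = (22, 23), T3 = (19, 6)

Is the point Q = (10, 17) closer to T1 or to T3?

T1

Compare squared distances:
|QT1|² = (10−10)² + (17−9)² = 0 + 64 = 64
|QT3|² = (10−19)² + (17−6)² = 81 + 121 = 202
64 < 202, so T1 is closer.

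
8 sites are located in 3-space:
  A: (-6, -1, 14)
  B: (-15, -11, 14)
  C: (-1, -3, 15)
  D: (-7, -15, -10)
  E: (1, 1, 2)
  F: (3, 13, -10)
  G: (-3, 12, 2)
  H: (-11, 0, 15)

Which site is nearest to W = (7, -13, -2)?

Since √ is increasing, it suffices to compare squared distances:
|WA|² = (7−(-6))² + (-13−(-1))² + (-2−14)² = 169 + 144 + 256 = 569
|WB|² = (7−(-15))² + (-13−(-11))² + (-2−14)² = 484 + 4 + 256 = 744
|WC|² = (7−(-1))² + (-13−(-3))² + (-2−15)² = 64 + 100 + 289 = 453
|WD|² = (7−(-7))² + (-13−(-15))² + (-2−(-10))² = 196 + 4 + 64 = 264
|WE|² = (7−1)² + (-13−1)² + (-2−2)² = 36 + 196 + 16 = 248
|WF|² = (7−3)² + (-13−13)² + (-2−(-10))² = 16 + 676 + 64 = 756
|WG|² = (7−(-3))² + (-13−12)² + (-2−2)² = 100 + 625 + 16 = 741
|WH|² = (7−(-11))² + (-13−0)² + (-2−15)² = 324 + 169 + 289 = 782
E is nearest.

E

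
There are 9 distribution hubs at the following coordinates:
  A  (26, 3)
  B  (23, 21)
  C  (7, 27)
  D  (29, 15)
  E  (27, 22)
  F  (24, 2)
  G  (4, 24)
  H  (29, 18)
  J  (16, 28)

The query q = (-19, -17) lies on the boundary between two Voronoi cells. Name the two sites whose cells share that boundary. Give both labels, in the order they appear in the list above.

Squared distances from q to each site:
|qA|² = 2025 + 400 = 2425
|qB|² = 1764 + 1444 = 3208
|qC|² = 676 + 1936 = 2612
|qD|² = 2304 + 1024 = 3328
|qE|² = 2116 + 1521 = 3637
|qF|² = 1849 + 361 = 2210
|qG|² = 529 + 1681 = 2210
|qH|² = 2304 + 1225 = 3529
|qJ|² = 1225 + 2025 = 3250
q is equidistant from F and G (both at squared distance 2210), and every other site is strictly farther — so q lies on the F–G Voronoi edge.

F and G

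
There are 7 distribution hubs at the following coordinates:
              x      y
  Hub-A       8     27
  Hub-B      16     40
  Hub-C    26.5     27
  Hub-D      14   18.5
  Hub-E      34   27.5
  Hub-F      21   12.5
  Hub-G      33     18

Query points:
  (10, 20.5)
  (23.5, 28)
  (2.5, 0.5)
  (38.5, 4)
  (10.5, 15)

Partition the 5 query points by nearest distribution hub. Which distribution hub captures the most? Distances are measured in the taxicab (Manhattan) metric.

(10, 20.5) — d to each: Hub-A:8.5, Hub-B:25.5, Hub-C:23, Hub-D:6, Hub-E:31, Hub-F:19, Hub-G:25.5 → nearest is Hub-D
(23.5, 28) — d to each: Hub-A:16.5, Hub-B:19.5, Hub-C:4, Hub-D:19, Hub-E:11, Hub-F:18, Hub-G:19.5 → nearest is Hub-C
(2.5, 0.5) — d to each: Hub-A:32, Hub-B:53, Hub-C:50.5, Hub-D:29.5, Hub-E:58.5, Hub-F:30.5, Hub-G:48 → nearest is Hub-D
(38.5, 4) — d to each: Hub-A:53.5, Hub-B:58.5, Hub-C:35, Hub-D:39, Hub-E:28, Hub-F:26, Hub-G:19.5 → nearest is Hub-G
(10.5, 15) — d to each: Hub-A:14.5, Hub-B:30.5, Hub-C:28, Hub-D:7, Hub-E:36, Hub-F:13, Hub-G:25.5 → nearest is Hub-D
Tally — Hub-C:1, Hub-D:3, Hub-G:1. Hub-D captures the most (3).

Hub-D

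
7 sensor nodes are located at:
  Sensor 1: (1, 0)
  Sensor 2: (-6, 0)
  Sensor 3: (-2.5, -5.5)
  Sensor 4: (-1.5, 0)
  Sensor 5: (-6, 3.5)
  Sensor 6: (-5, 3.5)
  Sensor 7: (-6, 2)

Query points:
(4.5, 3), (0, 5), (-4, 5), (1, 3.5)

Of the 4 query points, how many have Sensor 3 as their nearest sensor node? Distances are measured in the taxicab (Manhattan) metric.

0

(4.5, 3) — d to each: Sensor 1:6.5, Sensor 2:13.5, Sensor 3:15.5, Sensor 4:9, Sensor 5:11, Sensor 6:10, Sensor 7:11.5 → nearest is Sensor 1
(0, 5) — d to each: Sensor 1:6, Sensor 2:11, Sensor 3:13, Sensor 4:6.5, Sensor 5:7.5, Sensor 6:6.5, Sensor 7:9 → nearest is Sensor 1
(-4, 5) — d to each: Sensor 1:10, Sensor 2:7, Sensor 3:12, Sensor 4:7.5, Sensor 5:3.5, Sensor 6:2.5, Sensor 7:5 → nearest is Sensor 6
(1, 3.5) — d to each: Sensor 1:3.5, Sensor 2:10.5, Sensor 3:12.5, Sensor 4:6, Sensor 5:7, Sensor 6:6, Sensor 7:8.5 → nearest is Sensor 1
0 of the 4 points have Sensor 3 as nearest.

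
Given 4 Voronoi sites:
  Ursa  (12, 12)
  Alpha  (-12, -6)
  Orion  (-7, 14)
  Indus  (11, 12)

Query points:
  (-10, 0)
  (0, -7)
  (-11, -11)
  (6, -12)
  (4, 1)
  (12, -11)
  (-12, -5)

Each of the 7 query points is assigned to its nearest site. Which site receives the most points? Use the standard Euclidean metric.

Alpha

(-10, 0) — d² to each: Ursa:628, Alpha:40, Orion:205, Indus:585 → nearest is Alpha
(0, -7) — d² to each: Ursa:505, Alpha:145, Orion:490, Indus:482 → nearest is Alpha
(-11, -11) — d² to each: Ursa:1058, Alpha:26, Orion:641, Indus:1013 → nearest is Alpha
(6, -12) — d² to each: Ursa:612, Alpha:360, Orion:845, Indus:601 → nearest is Alpha
(4, 1) — d² to each: Ursa:185, Alpha:305, Orion:290, Indus:170 → nearest is Indus
(12, -11) — d² to each: Ursa:529, Alpha:601, Orion:986, Indus:530 → nearest is Ursa
(-12, -5) — d² to each: Ursa:865, Alpha:1, Orion:386, Indus:818 → nearest is Alpha
Tally — Ursa:1, Alpha:5, Indus:1. Alpha captures the most (5).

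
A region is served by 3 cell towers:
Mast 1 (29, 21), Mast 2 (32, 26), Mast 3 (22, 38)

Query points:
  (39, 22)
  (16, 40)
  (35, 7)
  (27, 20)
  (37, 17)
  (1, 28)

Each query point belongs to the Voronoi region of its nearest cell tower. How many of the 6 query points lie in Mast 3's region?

2

(39, 22) — d² to each: Mast 1:101, Mast 2:65, Mast 3:545 → nearest is Mast 2
(16, 40) — d² to each: Mast 1:530, Mast 2:452, Mast 3:40 → nearest is Mast 3
(35, 7) — d² to each: Mast 1:232, Mast 2:370, Mast 3:1130 → nearest is Mast 1
(27, 20) — d² to each: Mast 1:5, Mast 2:61, Mast 3:349 → nearest is Mast 1
(37, 17) — d² to each: Mast 1:80, Mast 2:106, Mast 3:666 → nearest is Mast 1
(1, 28) — d² to each: Mast 1:833, Mast 2:965, Mast 3:541 → nearest is Mast 3
2 of the 6 points have Mast 3 as nearest.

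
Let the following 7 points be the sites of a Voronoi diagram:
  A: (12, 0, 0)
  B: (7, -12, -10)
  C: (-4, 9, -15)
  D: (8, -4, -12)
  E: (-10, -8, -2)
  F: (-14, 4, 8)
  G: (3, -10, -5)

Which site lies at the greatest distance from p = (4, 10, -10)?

F

Compare squared distances (the ordering matches that of the actual distances):
|pA|² = (4−12)² + (10−0)² + (-10−0)² = 64 + 100 + 100 = 264
|pB|² = (4−7)² + (10−(-12))² + (-10−(-10))² = 9 + 484 + 0 = 493
|pC|² = (4−(-4))² + (10−9)² + (-10−(-15))² = 64 + 1 + 25 = 90
|pD|² = (4−8)² + (10−(-4))² + (-10−(-12))² = 16 + 196 + 4 = 216
|pE|² = (4−(-10))² + (10−(-8))² + (-10−(-2))² = 196 + 324 + 64 = 584
|pF|² = (4−(-14))² + (10−4)² + (-10−8)² = 324 + 36 + 324 = 684
|pG|² = (4−3)² + (10−(-10))² + (-10−(-5))² = 1 + 400 + 25 = 426
The largest is to F.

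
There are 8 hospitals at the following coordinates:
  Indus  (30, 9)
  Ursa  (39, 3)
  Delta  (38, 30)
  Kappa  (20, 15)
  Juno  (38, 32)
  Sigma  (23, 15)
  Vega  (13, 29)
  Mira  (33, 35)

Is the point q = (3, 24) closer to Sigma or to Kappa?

Compare squared distances:
d²(q, Sigma) = (3−23)² + (24−15)² = 400 + 81 = 481
d²(q, Kappa) = (3−20)² + (24−15)² = 289 + 81 = 370
481 > 370, so Kappa is closer.

Kappa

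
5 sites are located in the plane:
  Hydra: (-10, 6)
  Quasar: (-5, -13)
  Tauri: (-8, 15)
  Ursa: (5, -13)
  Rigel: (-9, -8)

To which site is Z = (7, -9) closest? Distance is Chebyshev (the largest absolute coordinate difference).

d(Z, Hydra) = max(17, 15) = 17
d(Z, Quasar) = max(12, 4) = 12
d(Z, Tauri) = max(15, 24) = 24
d(Z, Ursa) = max(2, 4) = 4
d(Z, Rigel) = max(16, 1) = 16
The smallest is to Ursa, so Z lies in the Voronoi region of Ursa.

Ursa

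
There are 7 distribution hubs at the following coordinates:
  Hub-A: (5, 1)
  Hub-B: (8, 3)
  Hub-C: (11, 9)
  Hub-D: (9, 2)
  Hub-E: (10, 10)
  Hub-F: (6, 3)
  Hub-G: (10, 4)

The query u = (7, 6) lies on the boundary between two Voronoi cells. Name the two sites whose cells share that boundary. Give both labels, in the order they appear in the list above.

Squared distances from u to each site:
d²(u, Hub-A) = (7−5)² + (6−1)² = 4 + 25 = 29
d²(u, Hub-B) = (7−8)² + (6−3)² = 1 + 9 = 10
d²(u, Hub-C) = (7−11)² + (6−9)² = 16 + 9 = 25
d²(u, Hub-D) = (7−9)² + (6−2)² = 4 + 16 = 20
d²(u, Hub-E) = (7−10)² + (6−10)² = 9 + 16 = 25
d²(u, Hub-F) = (7−6)² + (6−3)² = 1 + 9 = 10
d²(u, Hub-G) = (7−10)² + (6−4)² = 9 + 4 = 13
u is equidistant from Hub-B and Hub-F (both at squared distance 10), and every other site is strictly farther — so u lies on the Hub-B–Hub-F Voronoi edge.

Hub-B and Hub-F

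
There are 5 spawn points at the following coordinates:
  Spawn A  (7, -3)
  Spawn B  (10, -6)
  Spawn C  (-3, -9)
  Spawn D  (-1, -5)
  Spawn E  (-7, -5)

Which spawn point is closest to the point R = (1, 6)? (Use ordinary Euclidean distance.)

Spawn A

Compare squared distances (the ordering matches that of the actual distances):
d²(R, Spawn A) = (1−7)² + (6−(-3))² = 36 + 81 = 117
d²(R, Spawn B) = (1−10)² + (6−(-6))² = 81 + 144 = 225
d²(R, Spawn C) = (1−(-3))² + (6−(-9))² = 16 + 225 = 241
d²(R, Spawn D) = (1−(-1))² + (6−(-5))² = 4 + 121 = 125
d²(R, Spawn E) = (1−(-7))² + (6−(-5))² = 64 + 121 = 185
Spawn A is nearest.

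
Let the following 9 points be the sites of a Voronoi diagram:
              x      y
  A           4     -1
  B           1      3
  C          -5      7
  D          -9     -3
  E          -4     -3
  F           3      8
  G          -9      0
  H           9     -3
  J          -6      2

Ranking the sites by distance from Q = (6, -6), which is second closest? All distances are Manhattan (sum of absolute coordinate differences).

A

d(Q,A) = |6−4| + |-6−(-1)| = 2 + 5 = 7
d(Q,B) = |6−1| + |-6−3| = 5 + 9 = 14
d(Q,C) = |6−(-5)| + |-6−7| = 11 + 13 = 24
d(Q,D) = |6−(-9)| + |-6−(-3)| = 15 + 3 = 18
d(Q,E) = |6−(-4)| + |-6−(-3)| = 10 + 3 = 13
d(Q,F) = |6−3| + |-6−8| = 3 + 14 = 17
d(Q,G) = |6−(-9)| + |-6−0| = 15 + 6 = 21
d(Q,H) = |6−9| + |-6−(-3)| = 3 + 3 = 6
d(Q,J) = |6−(-6)| + |-6−2| = 12 + 8 = 20
Sorted ascending: H, A, E, … — the second-nearest is A.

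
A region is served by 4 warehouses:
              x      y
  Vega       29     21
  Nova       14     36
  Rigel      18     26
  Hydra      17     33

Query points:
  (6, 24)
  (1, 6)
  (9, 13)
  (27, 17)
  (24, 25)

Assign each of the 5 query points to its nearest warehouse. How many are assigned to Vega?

(6, 24) — d² to each: Vega:538, Nova:208, Rigel:148, Hydra:202 → nearest is Rigel
(1, 6) — d² to each: Vega:1009, Nova:1069, Rigel:689, Hydra:985 → nearest is Rigel
(9, 13) — d² to each: Vega:464, Nova:554, Rigel:250, Hydra:464 → nearest is Rigel
(27, 17) — d² to each: Vega:20, Nova:530, Rigel:162, Hydra:356 → nearest is Vega
(24, 25) — d² to each: Vega:41, Nova:221, Rigel:37, Hydra:113 → nearest is Rigel
1 of the 5 points has Vega as nearest.

1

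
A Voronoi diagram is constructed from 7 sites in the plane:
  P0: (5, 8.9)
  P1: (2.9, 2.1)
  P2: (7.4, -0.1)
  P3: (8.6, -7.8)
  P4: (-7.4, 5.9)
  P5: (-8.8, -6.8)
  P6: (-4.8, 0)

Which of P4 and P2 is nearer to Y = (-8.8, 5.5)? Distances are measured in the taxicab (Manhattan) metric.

d(Y,P4) = |-8.8−(-7.4)| + |5.5−5.9| = 1.4 + 0.4 = 1.8
d(Y,P2) = |-8.8−7.4| + |5.5−(-0.1)| = 16.2 + 5.6 = 21.8
1.8 < 21.8, so P4 is closer.

P4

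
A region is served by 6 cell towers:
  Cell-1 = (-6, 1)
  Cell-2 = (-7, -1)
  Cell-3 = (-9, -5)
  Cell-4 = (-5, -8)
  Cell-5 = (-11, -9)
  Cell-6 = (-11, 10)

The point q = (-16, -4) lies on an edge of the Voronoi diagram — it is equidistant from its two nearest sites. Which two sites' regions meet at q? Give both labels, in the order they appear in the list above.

Squared distances from q to each site:
d²(q, Cell-1) = (-16−(-6))² + (-4−1)² = 100 + 25 = 125
d²(q, Cell-2) = (-16−(-7))² + (-4−(-1))² = 81 + 9 = 90
d²(q, Cell-3) = (-16−(-9))² + (-4−(-5))² = 49 + 1 = 50
d²(q, Cell-4) = (-16−(-5))² + (-4−(-8))² = 121 + 16 = 137
d²(q, Cell-5) = (-16−(-11))² + (-4−(-9))² = 25 + 25 = 50
d²(q, Cell-6) = (-16−(-11))² + (-4−10)² = 25 + 196 = 221
q is equidistant from Cell-3 and Cell-5 (both at squared distance 50), and every other site is strictly farther — so q lies on the Cell-3–Cell-5 Voronoi edge.

Cell-3 and Cell-5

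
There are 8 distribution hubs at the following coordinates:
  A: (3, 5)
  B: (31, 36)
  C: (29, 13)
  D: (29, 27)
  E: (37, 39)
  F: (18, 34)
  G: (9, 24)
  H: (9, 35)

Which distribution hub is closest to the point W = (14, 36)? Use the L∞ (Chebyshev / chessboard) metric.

F

d(W,A) = max(11, 31) = 31
d(W,B) = max(17, 0) = 17
d(W,C) = max(15, 23) = 23
d(W,D) = max(15, 9) = 15
d(W,E) = max(23, 3) = 23
d(W,F) = max(4, 2) = 4
d(W,G) = max(5, 12) = 12
d(W,H) = max(5, 1) = 5
Minimum is at F.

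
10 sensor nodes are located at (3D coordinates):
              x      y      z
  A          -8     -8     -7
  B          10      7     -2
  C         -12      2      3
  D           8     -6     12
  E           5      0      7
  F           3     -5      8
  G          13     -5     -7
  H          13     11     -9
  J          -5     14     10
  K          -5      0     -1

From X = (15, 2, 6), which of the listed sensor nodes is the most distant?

Compare squared distances (the ordering matches that of the actual distances):
|XA|² = (15−(-8))² + (2−(-8))² + (6−(-7))² = 529 + 100 + 169 = 798
|XB|² = (15−10)² + (2−7)² + (6−(-2))² = 25 + 25 + 64 = 114
|XC|² = (15−(-12))² + (2−2)² + (6−3)² = 729 + 0 + 9 = 738
|XD|² = (15−8)² + (2−(-6))² + (6−12)² = 49 + 64 + 36 = 149
|XE|² = (15−5)² + (2−0)² + (6−7)² = 100 + 4 + 1 = 105
|XF|² = (15−3)² + (2−(-5))² + (6−8)² = 144 + 49 + 4 = 197
|XG|² = (15−13)² + (2−(-5))² + (6−(-7))² = 4 + 49 + 169 = 222
|XH|² = (15−13)² + (2−11)² + (6−(-9))² = 4 + 81 + 225 = 310
|XJ|² = (15−(-5))² + (2−14)² + (6−10)² = 400 + 144 + 16 = 560
|XK|² = (15−(-5))² + (2−0)² + (6−(-1))² = 400 + 4 + 49 = 453
The largest is to A.

A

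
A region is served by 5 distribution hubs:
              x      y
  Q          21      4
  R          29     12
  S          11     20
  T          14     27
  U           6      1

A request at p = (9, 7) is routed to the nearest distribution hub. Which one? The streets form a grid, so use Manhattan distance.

U

d(p,Q) = |9−21| + |7−4| = 12 + 3 = 15
d(p,R) = |9−29| + |7−12| = 20 + 5 = 25
d(p,S) = |9−11| + |7−20| = 2 + 13 = 15
d(p,T) = |9−14| + |7−27| = 5 + 20 = 25
d(p,U) = |9−6| + |7−1| = 3 + 6 = 9
The smallest is to U, so p lies in the Voronoi region of U.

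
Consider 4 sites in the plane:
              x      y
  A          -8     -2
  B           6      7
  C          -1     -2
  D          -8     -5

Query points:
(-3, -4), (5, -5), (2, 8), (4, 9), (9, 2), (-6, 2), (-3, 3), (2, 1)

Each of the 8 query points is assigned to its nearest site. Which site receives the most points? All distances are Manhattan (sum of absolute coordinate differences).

(-3, -4) — d to each: A:7, B:20, C:4, D:6 → nearest is C
(5, -5) — d to each: A:16, B:13, C:9, D:13 → nearest is C
(2, 8) — d to each: A:20, B:5, C:13, D:23 → nearest is B
(4, 9) — d to each: A:23, B:4, C:16, D:26 → nearest is B
(9, 2) — d to each: A:21, B:8, C:14, D:24 → nearest is B
(-6, 2) — d to each: A:6, B:17, C:9, D:9 → nearest is A
(-3, 3) — d to each: A:10, B:13, C:7, D:13 → nearest is C
(2, 1) — d to each: A:13, B:10, C:6, D:16 → nearest is C
Tally — A:1, B:3, C:4. C captures the most (4).

C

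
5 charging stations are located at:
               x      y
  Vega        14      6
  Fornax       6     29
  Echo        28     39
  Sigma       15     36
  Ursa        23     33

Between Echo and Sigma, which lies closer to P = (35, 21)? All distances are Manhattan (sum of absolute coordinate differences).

d(P, Echo) = |35−28| + |21−39| = 7 + 18 = 25
d(P, Sigma) = |35−15| + |21−36| = 20 + 15 = 35
25 < 35, so Echo is closer.

Echo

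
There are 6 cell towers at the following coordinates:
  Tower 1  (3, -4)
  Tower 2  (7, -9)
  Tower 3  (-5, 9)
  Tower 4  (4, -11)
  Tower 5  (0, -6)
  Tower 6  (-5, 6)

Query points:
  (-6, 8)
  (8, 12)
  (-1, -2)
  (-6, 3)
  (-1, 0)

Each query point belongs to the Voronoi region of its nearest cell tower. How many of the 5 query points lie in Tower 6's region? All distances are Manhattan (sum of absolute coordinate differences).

(-6, 8) — d to each: Tower 1:21, Tower 2:30, Tower 3:2, Tower 4:29, Tower 5:20, Tower 6:3 → nearest is Tower 3
(8, 12) — d to each: Tower 1:21, Tower 2:22, Tower 3:16, Tower 4:27, Tower 5:26, Tower 6:19 → nearest is Tower 3
(-1, -2) — d to each: Tower 1:6, Tower 2:15, Tower 3:15, Tower 4:14, Tower 5:5, Tower 6:12 → nearest is Tower 5
(-6, 3) — d to each: Tower 1:16, Tower 2:25, Tower 3:7, Tower 4:24, Tower 5:15, Tower 6:4 → nearest is Tower 6
(-1, 0) — d to each: Tower 1:8, Tower 2:17, Tower 3:13, Tower 4:16, Tower 5:7, Tower 6:10 → nearest is Tower 5
1 of the 5 points has Tower 6 as nearest.

1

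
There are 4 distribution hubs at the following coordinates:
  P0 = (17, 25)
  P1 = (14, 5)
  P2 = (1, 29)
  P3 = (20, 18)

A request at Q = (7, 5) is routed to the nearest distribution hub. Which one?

Since √ is increasing, it suffices to compare squared distances:
|QP0|² = (7−17)² + (5−25)² = 100 + 400 = 500
|QP1|² = (7−14)² + (5−5)² = 49 + 0 = 49
|QP2|² = (7−1)² + (5−29)² = 36 + 576 = 612
|QP3|² = (7−20)² + (5−18)² = 169 + 169 = 338
The smallest is to P1, so Q lies in the Voronoi region of P1.

P1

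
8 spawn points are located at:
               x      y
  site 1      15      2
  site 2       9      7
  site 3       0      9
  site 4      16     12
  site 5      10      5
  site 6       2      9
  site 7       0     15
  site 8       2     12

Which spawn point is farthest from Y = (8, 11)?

Compare squared distances (the ordering matches that of the actual distances):
d²(Y, site 1) = 49 + 81 = 130
d²(Y, site 2) = 1 + 16 = 17
d²(Y, site 3) = 64 + 4 = 68
d²(Y, site 4) = 64 + 1 = 65
d²(Y, site 5) = 4 + 36 = 40
d²(Y, site 6) = 36 + 4 = 40
d²(Y, site 7) = 64 + 16 = 80
d²(Y, site 8) = 36 + 1 = 37
The largest is to site 1.

site 1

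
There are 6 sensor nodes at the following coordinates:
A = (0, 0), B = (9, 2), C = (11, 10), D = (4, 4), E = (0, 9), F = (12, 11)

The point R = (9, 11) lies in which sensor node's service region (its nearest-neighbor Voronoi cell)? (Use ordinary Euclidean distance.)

C

Squared Euclidean distances:
|RA|² = (9−0)² + (11−0)² = 81 + 121 = 202
|RB|² = (9−9)² + (11−2)² = 0 + 81 = 81
|RC|² = (9−11)² + (11−10)² = 4 + 1 = 5
|RD|² = (9−4)² + (11−4)² = 25 + 49 = 74
|RE|² = (9−0)² + (11−9)² = 81 + 4 = 85
|RF|² = (9−12)² + (11−11)² = 9 + 0 = 9
C is nearest.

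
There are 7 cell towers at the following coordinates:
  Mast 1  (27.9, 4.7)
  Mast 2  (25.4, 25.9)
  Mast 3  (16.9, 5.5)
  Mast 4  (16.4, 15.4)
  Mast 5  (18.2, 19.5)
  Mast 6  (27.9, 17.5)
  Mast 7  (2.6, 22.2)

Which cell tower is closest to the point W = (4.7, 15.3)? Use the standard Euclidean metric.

Since √ is increasing, it suffices to compare squared distances:
d²(W, Mast 1) = (4.7−27.9)² + (15.3−4.7)² = 538.24 + 112.36 = 650.6
d²(W, Mast 2) = (4.7−25.4)² + (15.3−25.9)² = 428.49 + 112.36 = 540.85
d²(W, Mast 3) = (4.7−16.9)² + (15.3−5.5)² = 148.84 + 96.04 = 244.88
d²(W, Mast 4) = (4.7−16.4)² + (15.3−15.4)² = 136.89 + 0.01 = 136.9
d²(W, Mast 5) = (4.7−18.2)² + (15.3−19.5)² = 182.25 + 17.64 = 199.89
d²(W, Mast 6) = (4.7−27.9)² + (15.3−17.5)² = 538.24 + 4.84 = 543.08
d²(W, Mast 7) = (4.7−2.6)² + (15.3−22.2)² = 4.41 + 47.61 = 52.02
Minimum is at Mast 7.

Mast 7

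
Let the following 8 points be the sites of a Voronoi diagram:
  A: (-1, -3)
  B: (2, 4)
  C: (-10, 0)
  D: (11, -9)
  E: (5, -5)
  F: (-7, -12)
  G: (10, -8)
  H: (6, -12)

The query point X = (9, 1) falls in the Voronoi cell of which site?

E

Squared Euclidean distances:
|XA|² = (9−(-1))² + (1−(-3))² = 100 + 16 = 116
|XB|² = (9−2)² + (1−4)² = 49 + 9 = 58
|XC|² = (9−(-10))² + (1−0)² = 361 + 1 = 362
|XD|² = (9−11)² + (1−(-9))² = 4 + 100 = 104
|XE|² = (9−5)² + (1−(-5))² = 16 + 36 = 52
|XF|² = (9−(-7))² + (1−(-12))² = 256 + 169 = 425
|XG|² = (9−10)² + (1−(-8))² = 1 + 81 = 82
|XH|² = (9−6)² + (1−(-12))² = 9 + 169 = 178
The smallest is to E, so X lies in the Voronoi region of E.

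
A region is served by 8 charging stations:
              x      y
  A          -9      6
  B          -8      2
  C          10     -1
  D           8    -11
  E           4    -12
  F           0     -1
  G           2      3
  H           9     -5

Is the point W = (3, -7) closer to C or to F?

Compare squared distances:
|WC|² = (3−10)² + (-7−(-1))² = 49 + 36 = 85
|WF|² = (3−0)² + (-7−(-1))² = 9 + 36 = 45
85 > 45, so F is closer.

F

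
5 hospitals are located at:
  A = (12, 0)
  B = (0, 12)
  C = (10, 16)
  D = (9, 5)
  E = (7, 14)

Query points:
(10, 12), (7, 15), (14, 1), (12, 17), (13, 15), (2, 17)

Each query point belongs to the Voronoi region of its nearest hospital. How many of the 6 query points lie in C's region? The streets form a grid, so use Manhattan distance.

3

(10, 12) — d to each: A:14, B:10, C:4, D:8, E:5 → nearest is C
(7, 15) — d to each: A:20, B:10, C:4, D:12, E:1 → nearest is E
(14, 1) — d to each: A:3, B:25, C:19, D:9, E:20 → nearest is A
(12, 17) — d to each: A:17, B:17, C:3, D:15, E:8 → nearest is C
(13, 15) — d to each: A:16, B:16, C:4, D:14, E:7 → nearest is C
(2, 17) — d to each: A:27, B:7, C:9, D:19, E:8 → nearest is B
3 of the 6 points have C as nearest.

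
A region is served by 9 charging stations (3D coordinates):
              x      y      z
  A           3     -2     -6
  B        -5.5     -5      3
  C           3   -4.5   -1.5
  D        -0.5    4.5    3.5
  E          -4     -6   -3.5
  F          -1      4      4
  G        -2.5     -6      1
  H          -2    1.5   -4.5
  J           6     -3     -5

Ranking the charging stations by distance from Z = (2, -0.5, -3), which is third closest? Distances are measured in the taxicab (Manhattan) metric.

H

d(Z,A) = 1 + 1.5 + 3 = 5.5
d(Z,B) = 7.5 + 4.5 + 6 = 18
d(Z,C) = 1 + 4 + 1.5 = 6.5
d(Z,D) = 2.5 + 5 + 6.5 = 14
d(Z,E) = 6 + 5.5 + 0.5 = 12
d(Z,F) = 3 + 4.5 + 7 = 14.5
d(Z,G) = 4.5 + 5.5 + 4 = 14
d(Z,H) = 4 + 2 + 1.5 = 7.5
d(Z,J) = 4 + 2.5 + 2 = 8.5
Sorted ascending: A, C, H, J, … — the third-nearest is H.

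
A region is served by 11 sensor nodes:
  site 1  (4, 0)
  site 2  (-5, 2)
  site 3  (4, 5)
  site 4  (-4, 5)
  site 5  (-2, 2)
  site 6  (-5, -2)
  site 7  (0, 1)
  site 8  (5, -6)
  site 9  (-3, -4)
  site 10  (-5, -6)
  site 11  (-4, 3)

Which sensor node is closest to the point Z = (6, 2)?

Compare squared distances (the ordering matches that of the actual distances):
d²(Z, site 1) = 4 + 4 = 8
d²(Z, site 2) = 121 + 0 = 121
d²(Z, site 3) = 4 + 9 = 13
d²(Z, site 4) = 100 + 9 = 109
d²(Z, site 5) = 64 + 0 = 64
d²(Z, site 6) = 121 + 16 = 137
d²(Z, site 7) = 36 + 1 = 37
d²(Z, site 8) = 1 + 64 = 65
d²(Z, site 9) = 81 + 36 = 117
d²(Z, site 10) = 121 + 64 = 185
d²(Z, site 11) = 100 + 1 = 101
Minimum is at site 1.

site 1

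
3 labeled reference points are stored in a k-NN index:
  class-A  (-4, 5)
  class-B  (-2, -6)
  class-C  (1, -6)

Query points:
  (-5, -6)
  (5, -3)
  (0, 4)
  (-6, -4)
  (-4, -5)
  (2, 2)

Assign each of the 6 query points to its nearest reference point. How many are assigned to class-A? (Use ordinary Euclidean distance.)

(-5, -6) — d² to each: class-A:122, class-B:9, class-C:36 → nearest is class-B
(5, -3) — d² to each: class-A:145, class-B:58, class-C:25 → nearest is class-C
(0, 4) — d² to each: class-A:17, class-B:104, class-C:101 → nearest is class-A
(-6, -4) — d² to each: class-A:85, class-B:20, class-C:53 → nearest is class-B
(-4, -5) — d² to each: class-A:100, class-B:5, class-C:26 → nearest is class-B
(2, 2) — d² to each: class-A:45, class-B:80, class-C:65 → nearest is class-A
2 of the 6 points have class-A as nearest.

2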